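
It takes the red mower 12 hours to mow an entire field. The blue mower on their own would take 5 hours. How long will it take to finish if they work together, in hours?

60/17 hours

Combined rate: 1/12 + 1/5 = (5 + 12)/60 = 17/60 per hour.
Time = 1 ÷ (17/60) = 60/17 hours.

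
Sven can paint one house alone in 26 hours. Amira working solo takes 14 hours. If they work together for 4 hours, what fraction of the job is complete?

40/91

Combined rate: 1/26 + 1/14 = (7 + 13)/182 = 20/182 = 10/91 per hour.
In 4 hours they complete 4·10/91 = 40/91 of the job.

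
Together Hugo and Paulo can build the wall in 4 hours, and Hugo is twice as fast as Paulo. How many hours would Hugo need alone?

6 hours

Let Paulo's rate be r; then Hugo's rate is 2r, so together (2 + 1)r = 3r = 1/4.
Thus r = 1/12 per hour.
Paulo alone: 12 hours; Hugo alone: 6 hours.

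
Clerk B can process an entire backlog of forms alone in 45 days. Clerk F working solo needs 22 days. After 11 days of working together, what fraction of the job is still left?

23/90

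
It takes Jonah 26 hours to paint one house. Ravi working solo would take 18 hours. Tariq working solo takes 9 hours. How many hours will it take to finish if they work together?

39/8 hours

Combined rate: 1/26 + 1/18 + 1/9 = (9 + 13 + 26)/234 = 48/234 = 8/39 per hour.
Time = 1 ÷ (8/39) = 39/8 hours.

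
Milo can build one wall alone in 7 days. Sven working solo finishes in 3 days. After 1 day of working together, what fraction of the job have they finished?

Combined rate: 1/7 + 1/3 = (3 + 7)/21 = 10/21 per day.
In 1 day they complete 1·10/21 = 10/21 of the job.

10/21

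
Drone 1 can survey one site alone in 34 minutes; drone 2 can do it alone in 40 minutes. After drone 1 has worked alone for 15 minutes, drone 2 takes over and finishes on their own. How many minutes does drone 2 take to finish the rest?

In 15 minutes drone 1 does 15/34 of the job, leaving 19/34.
Drone 2 works at 1/40 per minute, so finishing takes 19/34 ÷ 1/40 = 380/17 minutes.

380/17 minutes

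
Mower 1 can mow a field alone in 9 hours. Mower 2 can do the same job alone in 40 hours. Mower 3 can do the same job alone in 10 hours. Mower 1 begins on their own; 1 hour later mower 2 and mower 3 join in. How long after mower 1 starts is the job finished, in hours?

In the first 1 hour mower 1 alone does 1/9 of the job, leaving 8/9.
Once everyone is working, combined rate: 1/9 + 1/40 + 1/10 = (40 + 9 + 36)/360 = 85/360 = 17/72 per hour.
Remaining 8/9 at 17/72 per hour takes 64/17 hours.
Total from the start = 1 + 64/17 = 81/17 hours.

81/17 hours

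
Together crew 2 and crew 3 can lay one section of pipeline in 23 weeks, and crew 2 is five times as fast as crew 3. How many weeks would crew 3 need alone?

Let crew 3's rate be r; then crew 2's rate is 5r, so together (5 + 1)r = 6r = 1/23.
Thus r = 1/138 per week.
Crew 3 alone: 138 weeks; crew 2 alone: 138/5 weeks.

138 weeks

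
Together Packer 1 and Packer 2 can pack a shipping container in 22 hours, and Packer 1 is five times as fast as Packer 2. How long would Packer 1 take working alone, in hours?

132/5 hours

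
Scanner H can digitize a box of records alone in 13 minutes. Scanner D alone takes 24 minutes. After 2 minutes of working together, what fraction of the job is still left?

119/156

Combined rate: 1/13 + 1/24 = (24 + 13)/312 = 37/312 per minute.
In 2 minutes they complete 2·37/312 = 37/156 of the job.
So 119/156 remains.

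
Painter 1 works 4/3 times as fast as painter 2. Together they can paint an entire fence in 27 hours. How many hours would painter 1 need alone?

189/4 hours

Let painter 2's rate be r; then painter 1's rate is (4/3)r, so together (4/3 + 1)r = (7/3)r = 1/27.
Thus r = 1/63 per hour.
Painter 2 alone: 63 hours; painter 1 alone: 189/4 hours.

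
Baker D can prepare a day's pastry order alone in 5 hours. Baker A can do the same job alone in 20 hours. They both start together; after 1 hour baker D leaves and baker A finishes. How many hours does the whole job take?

In the first 1 hour the combined rate is 1/4, so 1/4 of the job is done, leaving 3/4.
After baker D leaves the rate is 1/20 per hour; the remaining 3/4 takes 15 hours.
Total = 1 + 15 = 16 hours.

16 hours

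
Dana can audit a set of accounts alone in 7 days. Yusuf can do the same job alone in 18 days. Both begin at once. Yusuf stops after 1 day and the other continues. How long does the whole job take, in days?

119/18 days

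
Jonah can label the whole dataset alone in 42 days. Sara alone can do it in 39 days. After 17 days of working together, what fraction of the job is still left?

Combined rate: 1/42 + 1/39 = (13 + 14)/546 = 27/546 = 9/182 per day.
In 17 days they complete 17·9/182 = 153/182 of the job.
So 29/182 remains.

29/182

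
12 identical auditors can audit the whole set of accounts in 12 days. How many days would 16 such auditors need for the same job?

9 days

Total work is 12·12 = 144 auditor-days.
With 16 auditors: 144/16 = 9 days.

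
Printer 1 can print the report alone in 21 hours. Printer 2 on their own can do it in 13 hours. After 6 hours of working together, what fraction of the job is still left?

23/91

Combined rate: 1/21 + 1/13 = (13 + 21)/273 = 34/273 per hour.
In 6 hours they complete 6·34/273 = 68/91 of the job.
So 23/91 remains.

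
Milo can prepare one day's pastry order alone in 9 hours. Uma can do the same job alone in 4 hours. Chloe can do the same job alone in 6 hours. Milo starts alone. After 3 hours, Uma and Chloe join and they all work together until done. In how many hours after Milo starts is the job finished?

81/19 hours

In the first 3 hours Milo alone does 3/9 = 1/3 of the job, leaving 2/3.
Once everyone is working, combined rate: 1/9 + 1/4 + 1/6 = (4 + 9 + 6)/36 = 19/36 per hour.
Remaining 2/3 at 19/36 per hour takes 24/19 hours.
Total from the start = 3 + 24/19 = 81/19 hours.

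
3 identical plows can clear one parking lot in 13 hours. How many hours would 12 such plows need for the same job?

Total work is 3·13 = 39 plow-hours.
With 12 plows: 39/12 = 13/4 hours.

13/4 hours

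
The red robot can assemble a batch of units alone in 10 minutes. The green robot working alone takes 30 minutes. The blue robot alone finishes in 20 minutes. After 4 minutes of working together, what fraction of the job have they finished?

11/15

Combined rate: 1/10 + 1/30 + 1/20 = (6 + 2 + 3)/60 = 11/60 per minute.
In 4 minutes they complete 4·11/60 = 11/15 of the job.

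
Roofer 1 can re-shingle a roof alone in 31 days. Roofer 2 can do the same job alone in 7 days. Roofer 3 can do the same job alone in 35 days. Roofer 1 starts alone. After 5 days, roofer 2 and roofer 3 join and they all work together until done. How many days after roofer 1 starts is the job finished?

155/17 days

In the first 5 days roofer 1 alone does 5/31 of the job, leaving 26/31.
Once everyone is working, combined rate: 1/31 + 1/7 + 1/35 = (35 + 155 + 31)/1085 = 221/1085 per day.
Remaining 26/31 at 221/1085 per day takes 70/17 days.
Total from the start = 5 + 70/17 = 155/17 days.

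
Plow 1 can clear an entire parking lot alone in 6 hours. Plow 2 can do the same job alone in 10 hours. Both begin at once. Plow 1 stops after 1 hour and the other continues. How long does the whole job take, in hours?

In the first 1 hour the combined rate is 4/15, so 4/15 of the job is done, leaving 11/15.
After plow 1 leaves the rate is 1/10 per hour; the remaining 11/15 takes 22/3 hours.
Total = 1 + 22/3 = 25/3 hours.

25/3 hours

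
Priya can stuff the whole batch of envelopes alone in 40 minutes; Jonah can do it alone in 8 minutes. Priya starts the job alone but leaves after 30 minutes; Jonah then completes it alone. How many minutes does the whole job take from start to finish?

32 minutes

In 30 minutes Priya does 30/40 = 3/4 of the job, leaving 1/4.
Jonah works at 1/8 per minute, so finishing takes 1/4 ÷ 1/8 = 2 minutes.
Total time = 30 + 2 = 32 minutes.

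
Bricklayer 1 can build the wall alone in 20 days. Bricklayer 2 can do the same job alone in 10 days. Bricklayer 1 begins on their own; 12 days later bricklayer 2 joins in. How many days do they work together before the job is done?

In the first 12 days bricklayer 1 alone does 12/20 = 3/5 of the job, leaving 2/5.
Once everyone is working, combined rate: 1/20 + 1/10 = (1 + 2)/20 = 3/20 per day.
Remaining 2/5 at 3/20 per day takes 8/3 days.

8/3 days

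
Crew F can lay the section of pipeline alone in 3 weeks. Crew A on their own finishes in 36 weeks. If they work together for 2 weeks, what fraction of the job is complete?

13/18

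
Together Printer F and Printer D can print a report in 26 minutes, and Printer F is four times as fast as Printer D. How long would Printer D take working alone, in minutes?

130 minutes

Let Printer D's rate be r; then Printer F's rate is 4r, so together (4 + 1)r = 5r = 1/26.
Thus r = 1/130 per minute.
Printer D alone: 130 minutes; Printer F alone: 65/2 minutes.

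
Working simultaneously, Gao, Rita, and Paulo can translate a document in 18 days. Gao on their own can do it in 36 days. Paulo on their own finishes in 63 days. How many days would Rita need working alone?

84 days

Combined rate is 1/18 per day.
Known contribution: 1/36 + 1/63 = (7 + 4)/252 = 11/252 per day.
So Rita's rate is 1/18 − 11/252 = 1/84, meaning 84 days alone.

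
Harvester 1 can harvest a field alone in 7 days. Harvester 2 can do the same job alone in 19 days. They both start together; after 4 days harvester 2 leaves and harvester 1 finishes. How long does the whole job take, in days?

In the first 4 days the combined rate is 26/133, so 104/133 of the job is done, leaving 29/133.
After harvester 2 leaves the rate is 1/7 per day; the remaining 29/133 takes 29/19 days.
Total = 4 + 29/19 = 105/19 days.

105/19 days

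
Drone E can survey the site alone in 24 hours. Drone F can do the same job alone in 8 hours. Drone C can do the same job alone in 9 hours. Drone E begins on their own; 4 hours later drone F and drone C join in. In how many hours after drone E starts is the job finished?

In the first 4 hours drone E alone does 4/24 = 1/6 of the job, leaving 5/6.
Once everyone is working, combined rate: 1/24 + 1/8 + 1/9 = (3 + 9 + 8)/72 = 20/72 = 5/18 per hour.
Remaining 5/6 at 5/18 per hour takes 3 hours.
Total from the start = 4 + 3 = 7 hours.

7 hours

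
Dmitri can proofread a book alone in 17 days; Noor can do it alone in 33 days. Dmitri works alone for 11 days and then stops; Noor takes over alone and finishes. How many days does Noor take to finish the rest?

198/17 days

In 11 days Dmitri does 11/17 of the job, leaving 6/17.
Noor works at 1/33 per day, so finishing takes 6/17 ÷ 1/33 = 198/17 days.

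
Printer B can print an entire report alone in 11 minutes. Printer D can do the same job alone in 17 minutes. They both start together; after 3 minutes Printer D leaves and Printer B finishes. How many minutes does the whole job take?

154/17 minutes

In the first 3 minutes the combined rate is 28/187, so 84/187 of the job is done, leaving 103/187.
After Printer D leaves the rate is 1/11 per minute; the remaining 103/187 takes 103/17 minutes.
Total = 3 + 103/17 = 154/17 minutes.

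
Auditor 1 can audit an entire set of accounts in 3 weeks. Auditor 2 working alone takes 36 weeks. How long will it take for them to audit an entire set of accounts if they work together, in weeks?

Combined rate: 1/3 + 1/36 = (12 + 1)/36 = 13/36 per week.
Time = 1 ÷ (13/36) = 36/13 weeks.

36/13 weeks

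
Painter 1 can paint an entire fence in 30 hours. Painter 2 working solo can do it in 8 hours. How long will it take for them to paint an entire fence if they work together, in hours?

120/19 hours

With two workers the combined time is the product over the sum: 30·8/(30+8) = 240/38 = 120/19 hours.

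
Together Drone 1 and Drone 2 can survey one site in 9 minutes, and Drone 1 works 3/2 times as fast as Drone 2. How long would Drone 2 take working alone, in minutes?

Let Drone 2's rate be r; then Drone 1's rate is (3/2)r, so together (3/2 + 1)r = (5/2)r = 1/9.
Thus r = 2/45 per minute.
Drone 2 alone: 45/2 minutes; Drone 1 alone: 15 minutes.

45/2 minutes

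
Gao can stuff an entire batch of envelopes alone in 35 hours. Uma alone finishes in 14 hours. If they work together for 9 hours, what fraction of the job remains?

1/10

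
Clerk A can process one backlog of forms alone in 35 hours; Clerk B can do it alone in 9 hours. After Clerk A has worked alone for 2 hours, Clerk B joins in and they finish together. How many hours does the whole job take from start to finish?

35/4 hours

In 2 hours Clerk A does 2/35 of the job, leaving 33/35.
Clerk A and Clerk B together work at 44/315 per hour, so finishing takes 33/35 ÷ 44/315 = 27/4 hours.
Total time = 2 + 27/4 = 35/4 hours.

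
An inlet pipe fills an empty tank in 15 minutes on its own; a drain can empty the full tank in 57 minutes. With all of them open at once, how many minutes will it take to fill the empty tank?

285/14 minutes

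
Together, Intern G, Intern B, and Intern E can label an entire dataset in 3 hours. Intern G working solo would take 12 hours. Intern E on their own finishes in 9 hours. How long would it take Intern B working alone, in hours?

36/5 hours

Combined rate is 1/3 per hour.
Known contribution: 1/12 + 1/9 = (3 + 4)/36 = 7/36 per hour.
So Intern B's rate is 1/3 − 7/36 = 5/36, meaning 36/5 hours alone.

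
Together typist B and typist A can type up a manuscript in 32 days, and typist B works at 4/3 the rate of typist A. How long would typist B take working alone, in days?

Let typist A's rate be r; then typist B's rate is (4/3)r, so together (4/3 + 1)r = (7/3)r = 1/32.
Thus r = 3/224 per day.
Typist A alone: 224/3 days; typist B alone: 56 days.

56 days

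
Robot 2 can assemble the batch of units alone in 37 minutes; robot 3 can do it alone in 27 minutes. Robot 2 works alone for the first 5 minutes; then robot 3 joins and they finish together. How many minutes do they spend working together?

In 5 minutes robot 2 does 5/37 of the job, leaving 32/37.
Robot 2 and robot 3 together work at 64/999 per minute, so finishing takes 32/37 ÷ 64/999 = 27/2 minutes.

27/2 minutes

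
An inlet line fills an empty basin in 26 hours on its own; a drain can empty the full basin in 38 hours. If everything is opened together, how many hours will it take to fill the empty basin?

247/3 hours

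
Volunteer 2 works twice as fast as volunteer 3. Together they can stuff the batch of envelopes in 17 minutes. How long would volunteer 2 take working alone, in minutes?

Let volunteer 3's rate be r; then volunteer 2's rate is 2r, so together (2 + 1)r = 3r = 1/17.
Thus r = 1/51 per minute.
Volunteer 3 alone: 51 minutes; volunteer 2 alone: 51/2 minutes.

51/2 minutes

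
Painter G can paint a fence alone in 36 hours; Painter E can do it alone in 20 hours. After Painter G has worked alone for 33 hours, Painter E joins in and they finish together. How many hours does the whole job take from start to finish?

477/14 hours

In 33 hours Painter G does 33/36 = 11/12 of the job, leaving 1/12.
Painter G and Painter E together work at 7/90 per hour, so finishing takes 1/12 ÷ 7/90 = 15/14 hours.
Total time = 33 + 15/14 = 477/14 hours.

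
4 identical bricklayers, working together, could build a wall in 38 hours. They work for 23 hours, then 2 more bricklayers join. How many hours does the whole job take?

33 hours

One bricklayer does 1/152 of the job per hour.
After 23 hours with 4 bricklayers, 23/38 is done (15/38 left).
With 6 bricklayers the rate is 6/152 = 3/76, so the rest takes 15/38 ÷ 3/76 = 10 hours.
Total = 23 + 10 = 33 hours.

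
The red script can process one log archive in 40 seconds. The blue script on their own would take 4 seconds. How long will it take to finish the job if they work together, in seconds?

40/11 seconds

Combined rate: 1/40 + 1/4 = (1 + 10)/40 = 11/40 per second.
Time = 1 ÷ (11/40) = 40/11 seconds.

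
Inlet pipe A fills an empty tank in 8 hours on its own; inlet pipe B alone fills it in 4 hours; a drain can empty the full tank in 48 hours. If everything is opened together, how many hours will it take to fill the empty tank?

48/17 hours

Net rate = 1/8 + 1/4 − 1/48 = (6 + 12 − 1)/48 = 17/48 per hour.
Filling time = 1 ÷ (17/48) = 48/17 hours.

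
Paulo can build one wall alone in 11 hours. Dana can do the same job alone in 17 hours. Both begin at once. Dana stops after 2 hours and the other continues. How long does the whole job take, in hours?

In the first 2 hours the combined rate is 28/187, so 56/187 of the job is done, leaving 131/187.
After Dana leaves the rate is 1/11 per hour; the remaining 131/187 takes 131/17 hours.
Total = 2 + 131/17 = 165/17 hours.

165/17 hours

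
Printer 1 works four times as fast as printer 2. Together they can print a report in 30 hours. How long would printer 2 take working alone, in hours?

150 hours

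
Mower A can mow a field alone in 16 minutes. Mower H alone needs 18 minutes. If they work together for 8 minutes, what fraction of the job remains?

Combined rate: 1/16 + 1/18 = (9 + 8)/144 = 17/144 per minute.
In 8 minutes they complete 8·17/144 = 17/18 of the job.
So 1/18 remains.

1/18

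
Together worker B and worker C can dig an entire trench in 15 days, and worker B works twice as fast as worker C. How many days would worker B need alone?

45/2 days

Let worker C's rate be r; then worker B's rate is 2r, so together (2 + 1)r = 3r = 1/15.
Thus r = 1/45 per day.
Worker C alone: 45 days; worker B alone: 45/2 days.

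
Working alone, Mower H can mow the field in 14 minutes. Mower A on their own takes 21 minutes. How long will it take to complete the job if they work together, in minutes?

With two workers the combined time is the product over the sum: 14·21/(14+21) = 294/35 = 42/5 minutes.

42/5 minutes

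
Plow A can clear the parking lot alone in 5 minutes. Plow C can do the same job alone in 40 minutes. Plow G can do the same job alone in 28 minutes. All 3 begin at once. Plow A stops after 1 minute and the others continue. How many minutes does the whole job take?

224/17 minutes

In the first 1 minute the combined rate is 73/280, so 73/280 of the job is done, leaving 207/280.
After Plow A leaves the rate is 17/280 per minute; the remaining 207/280 takes 207/17 minutes.
Total = 1 + 207/17 = 224/17 minutes.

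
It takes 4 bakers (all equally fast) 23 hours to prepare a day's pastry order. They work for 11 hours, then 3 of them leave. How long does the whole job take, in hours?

One baker does 1/92 of the job per hour.
After 11 hours with 4 bakers, 11/23 is done (12/23 left).
With 1 baker the rate is 1/92, so the rest takes 12/23 ÷ 1/92 = 48 hours.
Total = 11 + 48 = 59 hours.

59 hours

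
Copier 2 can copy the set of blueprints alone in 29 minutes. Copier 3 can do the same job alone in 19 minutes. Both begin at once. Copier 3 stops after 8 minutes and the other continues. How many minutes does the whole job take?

In the first 8 minutes the combined rate is 48/551, so 384/551 of the job is done, leaving 167/551.
After copier 3 leaves the rate is 1/29 per minute; the remaining 167/551 takes 167/19 minutes.
Total = 8 + 167/19 = 319/19 minutes.

319/19 minutes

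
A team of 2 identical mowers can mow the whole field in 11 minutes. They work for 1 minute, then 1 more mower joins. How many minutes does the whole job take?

One mower does 1/22 of the job per minute.
After 1 minute with 2 mowers, 1/11 is done (10/11 left).
With 3 mowers the rate is 3/22, so the rest takes 10/11 ÷ 3/22 = 20/3 minutes.
Total = 1 + 20/3 = 23/3 minutes.

23/3 minutes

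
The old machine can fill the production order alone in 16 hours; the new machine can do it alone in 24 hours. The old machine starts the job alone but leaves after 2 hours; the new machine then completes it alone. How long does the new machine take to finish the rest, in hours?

21 hours

In 2 hours the old machine does 2/16 = 1/8 of the job, leaving 7/8.
The new machine works at 1/24 per hour, so finishing takes 7/8 ÷ 1/24 = 21 hours.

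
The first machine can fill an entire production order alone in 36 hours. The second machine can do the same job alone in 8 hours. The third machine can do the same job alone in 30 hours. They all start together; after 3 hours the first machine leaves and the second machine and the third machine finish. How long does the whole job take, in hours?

110/19 hours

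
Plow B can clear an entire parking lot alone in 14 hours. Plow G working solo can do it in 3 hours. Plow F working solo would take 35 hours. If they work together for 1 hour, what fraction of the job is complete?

13/30

Combined rate: 1/14 + 1/3 + 1/35 = (15 + 70 + 6)/210 = 91/210 = 13/30 per hour.
In 1 hour they complete 1·13/30 = 13/30 of the job.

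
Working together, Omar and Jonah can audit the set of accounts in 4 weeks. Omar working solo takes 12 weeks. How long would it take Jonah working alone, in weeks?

Combined rate is 1/4 per week.
Known contribution: 1/12 per week.
So Jonah's rate is 1/4 − 1/12 = 1/6, meaning 6 weeks alone.

6 weeks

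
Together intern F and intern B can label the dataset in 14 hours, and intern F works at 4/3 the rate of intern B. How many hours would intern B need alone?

98/3 hours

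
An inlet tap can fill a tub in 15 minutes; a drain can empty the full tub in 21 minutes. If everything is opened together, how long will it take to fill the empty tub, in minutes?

105/2 minutes

Net rate = 1/15 − 1/21 = (7 − 5)/105 = 2/105 per minute.
Filling time = 1 ÷ (2/105) = 105/2 minutes.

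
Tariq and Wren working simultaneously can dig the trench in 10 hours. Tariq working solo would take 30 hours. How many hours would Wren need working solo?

15 hours

Combined rate is 1/10 per hour.
Known contribution: 1/30 per hour.
So Wren's rate is 1/10 − 1/30 = 1/15, meaning 15 hours alone.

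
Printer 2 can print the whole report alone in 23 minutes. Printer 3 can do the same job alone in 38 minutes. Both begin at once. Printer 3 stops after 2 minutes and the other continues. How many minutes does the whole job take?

414/19 minutes

In the first 2 minutes the combined rate is 61/874, so 61/437 of the job is done, leaving 376/437.
After Printer 3 leaves the rate is 1/23 per minute; the remaining 376/437 takes 376/19 minutes.
Total = 2 + 376/19 = 414/19 minutes.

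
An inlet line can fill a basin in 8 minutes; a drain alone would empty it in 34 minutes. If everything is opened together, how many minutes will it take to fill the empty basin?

136/13 minutes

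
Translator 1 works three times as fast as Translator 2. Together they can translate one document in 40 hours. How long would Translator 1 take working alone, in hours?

160/3 hours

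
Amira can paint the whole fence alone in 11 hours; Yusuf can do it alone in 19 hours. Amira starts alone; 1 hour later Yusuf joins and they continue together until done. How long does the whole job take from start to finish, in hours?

22/3 hours

In 1 hour Amira does 1/11 of the job, leaving 10/11.
Amira and Yusuf together work at 30/209 per hour, so finishing takes 10/11 ÷ 30/209 = 19/3 hours.
Total time = 1 + 19/3 = 22/3 hours.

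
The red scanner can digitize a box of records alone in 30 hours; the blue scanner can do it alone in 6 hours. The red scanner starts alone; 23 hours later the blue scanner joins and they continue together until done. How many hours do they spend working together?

7/6 hours

In 23 hours the red scanner does 23/30 of the job, leaving 7/30.
The red scanner and the blue scanner together work at 1/5 per hour, so finishing takes 7/30 ÷ 1/5 = 7/6 hours.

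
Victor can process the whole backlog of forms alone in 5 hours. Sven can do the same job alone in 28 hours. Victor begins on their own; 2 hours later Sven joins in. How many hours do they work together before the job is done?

In the first 2 hours Victor alone does 2/5 of the job, leaving 3/5.
Once everyone is working, combined rate: 1/5 + 1/28 = (28 + 5)/140 = 33/140 per hour.
Remaining 3/5 at 33/140 per hour takes 28/11 hours.

28/11 hours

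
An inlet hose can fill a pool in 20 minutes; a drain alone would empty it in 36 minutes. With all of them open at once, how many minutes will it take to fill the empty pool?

Net rate = 1/20 − 1/36 = (9 − 5)/180 = 4/180 = 1/45 per minute.
Filling time = 1 ÷ (1/45) = 45 minutes.

45 minutes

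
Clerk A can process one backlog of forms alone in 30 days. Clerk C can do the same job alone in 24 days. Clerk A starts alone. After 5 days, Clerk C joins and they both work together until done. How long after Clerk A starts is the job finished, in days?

145/9 days

In the first 5 days Clerk A alone does 5/30 = 1/6 of the job, leaving 5/6.
Once everyone is working, combined rate: 1/30 + 1/24 = (4 + 5)/120 = 9/120 = 3/40 per day.
Remaining 5/6 at 3/40 per day takes 100/9 days.
Total from the start = 5 + 100/9 = 145/9 days.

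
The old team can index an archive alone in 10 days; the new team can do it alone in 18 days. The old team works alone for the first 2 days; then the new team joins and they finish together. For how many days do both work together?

In 2 days the old team does 2/10 = 1/5 of the job, leaving 4/5.
The old team and the new team together work at 7/45 per day, so finishing takes 4/5 ÷ 7/45 = 36/7 days.

36/7 days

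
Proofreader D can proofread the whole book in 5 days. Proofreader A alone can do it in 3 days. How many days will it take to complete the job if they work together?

15/8 days

Combined rate: 1/5 + 1/3 = (3 + 5)/15 = 8/15 per day.
Time = 1 ÷ (8/15) = 15/8 days.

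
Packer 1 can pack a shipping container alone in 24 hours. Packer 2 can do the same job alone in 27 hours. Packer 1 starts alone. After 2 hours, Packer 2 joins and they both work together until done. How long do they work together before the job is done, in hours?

198/17 hours

In the first 2 hours Packer 1 alone does 2/24 = 1/12 of the job, leaving 11/12.
Once everyone is working, combined rate: 1/24 + 1/27 = (9 + 8)/216 = 17/216 per hour.
Remaining 11/12 at 17/216 per hour takes 198/17 hours.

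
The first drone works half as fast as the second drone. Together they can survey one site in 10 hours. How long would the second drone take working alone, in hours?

15 hours

Let the second drone's rate be r; then the first drone's rate is (1/2)r, so together (1/2 + 1)r = (3/2)r = 1/10.
Thus r = 1/15 per hour.
The second drone alone: 15 hours; the first drone alone: 30 hours.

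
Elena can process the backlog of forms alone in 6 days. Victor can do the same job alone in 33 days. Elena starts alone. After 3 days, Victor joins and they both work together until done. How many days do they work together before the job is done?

In the first 3 days Elena alone does 3/6 = 1/2 of the job, leaving 1/2.
Once everyone is working, combined rate: 1/6 + 1/33 = (11 + 2)/66 = 13/66 per day.
Remaining 1/2 at 13/66 per day takes 33/13 days.

33/13 days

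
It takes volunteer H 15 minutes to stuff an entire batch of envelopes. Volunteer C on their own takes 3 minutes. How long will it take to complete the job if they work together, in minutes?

With two workers the combined time is the product over the sum: 15·3/(15+3) = 45/18 = 5/2 minutes.

5/2 minutes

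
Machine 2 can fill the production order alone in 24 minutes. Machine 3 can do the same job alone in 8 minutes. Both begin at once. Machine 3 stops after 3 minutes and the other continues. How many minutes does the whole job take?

In the first 3 minutes the combined rate is 1/6, so 1/2 of the job is done, leaving 1/2.
After machine 3 leaves the rate is 1/24 per minute; the remaining 1/2 takes 12 minutes.
Total = 3 + 12 = 15 minutes.

15 minutes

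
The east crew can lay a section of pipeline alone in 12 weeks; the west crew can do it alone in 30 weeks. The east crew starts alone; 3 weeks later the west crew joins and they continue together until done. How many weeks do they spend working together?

45/7 weeks

In 3 weeks the east crew does 3/12 = 1/4 of the job, leaving 3/4.
The east crew and the west crew together work at 7/60 per week, so finishing takes 3/4 ÷ 7/60 = 45/7 weeks.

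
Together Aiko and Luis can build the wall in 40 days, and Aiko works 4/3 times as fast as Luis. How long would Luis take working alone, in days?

Let Luis's rate be r; then Aiko's rate is (4/3)r, so together (4/3 + 1)r = (7/3)r = 1/40.
Thus r = 3/280 per day.
Luis alone: 280/3 days; Aiko alone: 70 days.

280/3 days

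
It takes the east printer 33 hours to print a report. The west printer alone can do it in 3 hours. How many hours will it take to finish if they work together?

Combined rate: 1/33 + 1/3 = (1 + 11)/33 = 12/33 = 4/11 per hour.
Time = 1 ÷ (4/11) = 11/4 hours.

11/4 hours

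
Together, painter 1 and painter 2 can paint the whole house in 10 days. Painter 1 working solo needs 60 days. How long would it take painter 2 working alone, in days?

Combined rate is 1/10 per day.
Known contribution: 1/60 per day.
So painter 2's rate is 1/10 − 1/60 = 1/12, meaning 12 days alone.

12 days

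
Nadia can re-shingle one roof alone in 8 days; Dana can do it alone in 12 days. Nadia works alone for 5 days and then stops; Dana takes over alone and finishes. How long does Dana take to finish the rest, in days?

In 5 days Nadia does 5/8 of the job, leaving 3/8.
Dana works at 1/12 per day, so finishing takes 3/8 ÷ 1/12 = 9/2 days.

9/2 days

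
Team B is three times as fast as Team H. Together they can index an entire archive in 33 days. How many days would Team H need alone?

132 days

Let Team H's rate be r; then Team B's rate is 3r, so together (3 + 1)r = 4r = 1/33.
Thus r = 1/132 per day.
Team H alone: 132 days; Team B alone: 44 days.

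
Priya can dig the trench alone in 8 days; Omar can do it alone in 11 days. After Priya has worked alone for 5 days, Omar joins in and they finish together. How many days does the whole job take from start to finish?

In 5 days Priya does 5/8 of the job, leaving 3/8.
Priya and Omar together work at 19/88 per day, so finishing takes 3/8 ÷ 19/88 = 33/19 days.
Total time = 5 + 33/19 = 128/19 days.

128/19 days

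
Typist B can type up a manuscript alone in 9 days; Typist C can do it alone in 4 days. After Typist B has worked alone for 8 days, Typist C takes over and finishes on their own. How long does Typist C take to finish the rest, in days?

4/9 days

In 8 days Typist B does 8/9 of the job, leaving 1/9.
Typist C works at 1/4 per day, so finishing takes 1/9 ÷ 1/4 = 4/9 days.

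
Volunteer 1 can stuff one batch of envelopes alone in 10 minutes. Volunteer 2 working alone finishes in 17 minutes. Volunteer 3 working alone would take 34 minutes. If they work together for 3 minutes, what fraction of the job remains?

Combined rate: 1/10 + 1/17 + 1/34 = (17 + 10 + 5)/170 = 32/170 = 16/85 per minute.
In 3 minutes they complete 3·16/85 = 48/85 of the job.
So 37/85 remains.

37/85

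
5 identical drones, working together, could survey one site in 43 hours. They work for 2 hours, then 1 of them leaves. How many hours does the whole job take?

One drone does 1/215 of the job per hour.
After 2 hours with 5 drones, 2/43 is done (41/43 left).
With 4 drones the rate is 4/215, so the rest takes 41/43 ÷ 4/215 = 205/4 hours.
Total = 2 + 205/4 = 213/4 hours.

213/4 hours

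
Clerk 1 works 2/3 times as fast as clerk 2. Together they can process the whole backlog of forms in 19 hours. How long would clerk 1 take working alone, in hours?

95/2 hours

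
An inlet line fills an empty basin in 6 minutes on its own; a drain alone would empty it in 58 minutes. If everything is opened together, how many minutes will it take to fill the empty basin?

87/13 minutes

Net rate = 1/6 − 1/58 = (29 − 3)/174 = 26/174 = 13/87 per minute.
Filling time = 1 ÷ (13/87) = 87/13 minutes.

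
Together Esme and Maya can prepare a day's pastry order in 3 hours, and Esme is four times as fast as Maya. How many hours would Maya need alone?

15 hours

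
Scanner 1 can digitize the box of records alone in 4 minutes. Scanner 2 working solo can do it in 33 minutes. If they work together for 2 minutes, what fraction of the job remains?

29/66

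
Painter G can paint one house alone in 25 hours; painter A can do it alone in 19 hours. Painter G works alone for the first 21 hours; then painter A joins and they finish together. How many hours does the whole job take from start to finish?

250/11 hours

In 21 hours painter G does 21/25 of the job, leaving 4/25.
Painter G and painter A together work at 44/475 per hour, so finishing takes 4/25 ÷ 44/475 = 19/11 hours.
Total time = 21 + 19/11 = 250/11 hours.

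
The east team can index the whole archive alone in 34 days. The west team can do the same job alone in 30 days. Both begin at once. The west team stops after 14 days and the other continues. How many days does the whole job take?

In the first 14 days the combined rate is 16/255, so 224/255 of the job is done, leaving 31/255.
After the west team leaves the rate is 1/34 per day; the remaining 31/255 takes 62/15 days.
Total = 14 + 62/15 = 272/15 days.

272/15 days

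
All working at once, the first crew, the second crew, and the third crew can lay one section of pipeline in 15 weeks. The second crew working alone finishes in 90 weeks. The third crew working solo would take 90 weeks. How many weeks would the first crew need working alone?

Combined rate is 1/15 per week.
Known contribution: 1/90 + 1/90 = (1 + 1)/90 = 2/90 = 1/45 per week.
So the first crew's rate is 1/15 − 1/45 = 2/45, meaning 45/2 weeks alone.

45/2 weeks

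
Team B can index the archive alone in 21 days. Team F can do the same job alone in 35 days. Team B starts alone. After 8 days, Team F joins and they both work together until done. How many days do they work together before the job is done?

In the first 8 days Team B alone does 8/21 of the job, leaving 13/21.
Once everyone is working, combined rate: 1/21 + 1/35 = (5 + 3)/105 = 8/105 per day.
Remaining 13/21 at 8/105 per day takes 65/8 days.

65/8 days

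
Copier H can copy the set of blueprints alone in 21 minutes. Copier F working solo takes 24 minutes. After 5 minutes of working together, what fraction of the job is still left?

Combined rate: 1/21 + 1/24 = (8 + 7)/168 = 15/168 = 5/56 per minute.
In 5 minutes they complete 5·5/56 = 25/56 of the job.
So 31/56 remains.

31/56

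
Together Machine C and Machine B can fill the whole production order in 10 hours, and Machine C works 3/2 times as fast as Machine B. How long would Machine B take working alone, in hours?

Let Machine B's rate be r; then Machine C's rate is (3/2)r, so together (3/2 + 1)r = (5/2)r = 1/10.
Thus r = 1/25 per hour.
Machine B alone: 25 hours; Machine C alone: 50/3 hours.

25 hours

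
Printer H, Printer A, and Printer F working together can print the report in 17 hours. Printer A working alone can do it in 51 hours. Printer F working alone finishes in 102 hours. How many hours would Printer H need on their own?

34 hours

Combined rate is 1/17 per hour.
Known contribution: 1/51 + 1/102 = (2 + 1)/102 = 3/102 = 1/34 per hour.
So Printer H's rate is 1/17 − 1/34 = 1/34, meaning 34 hours alone.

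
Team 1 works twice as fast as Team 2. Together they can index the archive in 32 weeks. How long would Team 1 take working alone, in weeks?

48 weeks

Let Team 2's rate be r; then Team 1's rate is 2r, so together (2 + 1)r = 3r = 1/32.
Thus r = 1/96 per week.
Team 2 alone: 96 weeks; Team 1 alone: 48 weeks.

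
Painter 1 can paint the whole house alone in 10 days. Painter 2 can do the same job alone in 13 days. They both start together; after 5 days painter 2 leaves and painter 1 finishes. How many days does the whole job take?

80/13 days

In the first 5 days the combined rate is 23/130, so 23/26 of the job is done, leaving 3/26.
After painter 2 leaves the rate is 1/10 per day; the remaining 3/26 takes 15/13 days.
Total = 5 + 15/13 = 80/13 days.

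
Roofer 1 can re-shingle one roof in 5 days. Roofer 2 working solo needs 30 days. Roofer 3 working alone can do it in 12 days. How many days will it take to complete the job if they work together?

60/19 days

Combined rate: 1/5 + 1/30 + 1/12 = (12 + 2 + 5)/60 = 19/60 per day.
Time = 1 ÷ (19/60) = 60/19 days.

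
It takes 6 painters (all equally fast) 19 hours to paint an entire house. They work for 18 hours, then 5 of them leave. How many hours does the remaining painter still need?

6 hours

One painter does 1/114 of the job per hour.
After 18 hours with 6 painters, 18/19 is done (1/19 left).
With 1 painter the rate is 1/114, so the rest takes 1/19 ÷ 1/114 = 6 hours.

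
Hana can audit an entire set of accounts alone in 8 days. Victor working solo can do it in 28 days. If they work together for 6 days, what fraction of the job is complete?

Combined rate: 1/8 + 1/28 = (7 + 2)/56 = 9/56 per day.
In 6 days they complete 6·9/56 = 27/28 of the job.

27/28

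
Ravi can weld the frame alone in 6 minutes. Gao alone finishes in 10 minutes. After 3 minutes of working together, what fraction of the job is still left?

1/5

Combined rate: 1/6 + 1/10 = (5 + 3)/30 = 8/30 = 4/15 per minute.
In 3 minutes they complete 3·4/15 = 4/5 of the job.
So 1/5 remains.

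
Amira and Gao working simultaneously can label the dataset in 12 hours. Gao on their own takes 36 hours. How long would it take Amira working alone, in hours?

Combined rate is 1/12 per hour.
Known contribution: 1/36 per hour.
So Amira's rate is 1/12 − 1/36 = 1/18, meaning 18 hours alone.

18 hours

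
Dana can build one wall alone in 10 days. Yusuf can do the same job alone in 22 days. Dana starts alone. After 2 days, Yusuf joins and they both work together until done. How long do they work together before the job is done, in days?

In the first 2 days Dana alone does 2/10 = 1/5 of the job, leaving 4/5.
Once everyone is working, combined rate: 1/10 + 1/22 = (11 + 5)/110 = 16/110 = 8/55 per day.
Remaining 4/5 at 8/55 per day takes 11/2 days.

11/2 days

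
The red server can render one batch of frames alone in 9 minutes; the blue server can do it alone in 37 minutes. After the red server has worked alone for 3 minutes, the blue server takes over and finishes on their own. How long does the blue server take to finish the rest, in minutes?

74/3 minutes

In 3 minutes the red server does 3/9 = 1/3 of the job, leaving 2/3.
The blue server works at 1/37 per minute, so finishing takes 2/3 ÷ 1/37 = 74/3 minutes.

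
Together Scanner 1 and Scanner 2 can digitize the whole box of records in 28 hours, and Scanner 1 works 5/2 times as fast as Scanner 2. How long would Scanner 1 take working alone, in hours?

196/5 hours

Let Scanner 2's rate be r; then Scanner 1's rate is (5/2)r, so together (5/2 + 1)r = (7/2)r = 1/28.
Thus r = 1/98 per hour.
Scanner 2 alone: 98 hours; Scanner 1 alone: 196/5 hours.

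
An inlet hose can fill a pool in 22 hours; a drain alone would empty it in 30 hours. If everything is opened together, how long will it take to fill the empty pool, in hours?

165/2 hours

Net rate = 1/22 − 1/30 = (15 − 11)/330 = 4/330 = 2/165 per hour.
Filling time = 1 ÷ (2/165) = 165/2 hours.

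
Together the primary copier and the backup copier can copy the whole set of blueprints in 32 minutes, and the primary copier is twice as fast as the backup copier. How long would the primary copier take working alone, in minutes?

Let the backup copier's rate be r; then the primary copier's rate is 2r, so together (2 + 1)r = 3r = 1/32.
Thus r = 1/96 per minute.
The backup copier alone: 96 minutes; the primary copier alone: 48 minutes.

48 minutes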